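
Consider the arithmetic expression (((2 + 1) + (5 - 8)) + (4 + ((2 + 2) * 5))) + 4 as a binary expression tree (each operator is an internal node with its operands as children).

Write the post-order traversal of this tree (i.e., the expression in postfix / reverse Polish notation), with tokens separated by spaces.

Post-order on an expression tree gives postfix notation: for each operator, emit left operand, right operand, then the operator.

2 1 + 5 8 - + 4 2 2 + 5 * + + 4 +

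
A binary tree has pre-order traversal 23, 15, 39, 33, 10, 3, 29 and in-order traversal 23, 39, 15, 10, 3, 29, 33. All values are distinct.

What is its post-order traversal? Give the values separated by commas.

The first element of pre-order is the root; it splits in-order into left and right subtrees.
Root 23: left subtree has 0 nodes { }, right has 6 {39, 15, 10, 3, 29, 33}.
  Root 15: left subtree has 1 node {39}, right has 4 {10, 3, 29, 33}.
    Root 33: left subtree has 3 nodes {10, 3, 29}, right has 0 { }.
      Root 10: left subtree has 0 nodes { }, right has 2 {3, 29}.
        Root 3: left subtree has 0 nodes { }, right has 1 {29}.

39, 29, 3, 10, 33, 15, 23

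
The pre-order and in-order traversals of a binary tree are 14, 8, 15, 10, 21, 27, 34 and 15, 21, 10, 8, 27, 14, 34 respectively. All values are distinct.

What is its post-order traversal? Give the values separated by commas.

The first element of pre-order is the root; it splits in-order into left and right subtrees.
Root 14: left subtree has 5 nodes {15, 21, 10, 8, 27}, right has 1 {34}.
  Root 8: left subtree has 3 nodes {15, 21, 10}, right has 1 {27}.
    Root 15: left subtree has 0 nodes { }, right has 2 {21, 10}.
      Root 10: left subtree has 1 node {21}, right has 0 { }.

21, 10, 15, 27, 8, 34, 14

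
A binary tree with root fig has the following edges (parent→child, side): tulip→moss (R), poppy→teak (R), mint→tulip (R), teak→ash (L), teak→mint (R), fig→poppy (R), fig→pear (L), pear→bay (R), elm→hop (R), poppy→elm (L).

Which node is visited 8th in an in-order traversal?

teak

In-order visits the left subtree, then the node, then the right subtree.
At fig: go left to pear.
  At pear: no left child.
  Visit pear.
  At pear: go right to bay.
    bay is a leaf — visit bay.
Visit fig.
At fig: go right to poppy.
  At poppy: go left to elm.
    At elm: no left child.
    Visit elm.
    At elm: go right to hop.
      hop is a leaf — visit hop.
  Visit poppy.
  At poppy: go right to teak.
    At teak: go left to ash.
      ash is a leaf — visit ash.
    Visit teak.
    At teak: go right to mint.
      At mint: no left child.
      Visit mint.
      At mint: go right to tulip.
        At tulip: no left child.
        Visit tulip.
        At tulip: go right to moss.
          moss is a leaf — visit moss.
Full in-order sequence: pear, bay, fig, elm, hop, poppy, ash, teak, mint, tulip, moss.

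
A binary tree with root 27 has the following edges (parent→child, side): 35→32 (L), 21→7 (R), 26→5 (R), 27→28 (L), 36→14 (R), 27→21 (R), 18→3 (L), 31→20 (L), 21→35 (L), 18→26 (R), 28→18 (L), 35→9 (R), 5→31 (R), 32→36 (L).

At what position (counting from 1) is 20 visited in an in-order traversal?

In-order visits the left subtree, then the node, then the right subtree.
At 27: go left to 28.
  At 28: go left to 18.
    At 18: go left to 3.
      3 is a leaf — visit 3.
    Visit 18.
    At 18: go right to 26.
      At 26: no left child.
      Visit 26.
      At 26: go right to 5.
        At 5: no left child.
        Visit 5.
        At 5: go right to 31.
          At 31: go left to 20.
            20 is a leaf — visit 20.
          Visit 31.
          At 31: no right child.
  Visit 28.
  At 28: no right child.
Visit 27.
At 27: go right to 21.
  At 21: go left to 35.
    At 35: go left to 32.
      At 32: go left to 36.
        At 36: no left child.
        Visit 36.
        At 36: go right to 14.
          14 is a leaf — visit 14.
      Visit 32.
      At 32: no right child.
    Visit 35.
    At 35: go right to 9.
      9 is a leaf — visit 9.
  Visit 21.
  At 21: go right to 7.
    7 is a leaf — visit 7.
Full in-order sequence: 3, 18, 26, 5, 20, 31, 28, 27, 36, 14, 32, 35, 9, 21, 7.

5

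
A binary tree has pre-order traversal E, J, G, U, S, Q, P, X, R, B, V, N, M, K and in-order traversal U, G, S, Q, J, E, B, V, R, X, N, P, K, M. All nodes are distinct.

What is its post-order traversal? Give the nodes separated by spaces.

The first element of pre-order is the root; it splits in-order into left and right subtrees.
Root E: left subtree has 5 nodes {U, G, S, Q, J}, right has 8 {B, V, R, X, N, P, K, M}.
  Root J: left subtree has 4 nodes {U, G, S, Q}, right has 0 { }.
    Root G: left subtree has 1 node {U}, right has 2 {S, Q}.
      Root S: left subtree has 0 nodes { }, right has 1 {Q}.
  Root P: left subtree has 5 nodes {B, V, R, X, N}, right has 2 {K, M}.
    Root X: left subtree has 3 nodes {B, V, R}, right has 1 {N}.
      Root R: left subtree has 2 nodes {B, V}, right has 0 { }.
        Root B: left subtree has 0 nodes { }, right has 1 {V}.
    Root M: left subtree has 1 node {K}, right has 0 { }.

U Q S G J V B R N X K M P E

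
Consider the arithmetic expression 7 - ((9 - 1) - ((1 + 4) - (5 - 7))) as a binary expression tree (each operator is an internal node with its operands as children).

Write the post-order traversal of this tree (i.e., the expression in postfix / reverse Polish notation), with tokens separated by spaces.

7 9 1 - 1 4 + 5 7 - - - -

Post-order on an expression tree gives postfix notation: for each operator, emit left operand, right operand, then the operator.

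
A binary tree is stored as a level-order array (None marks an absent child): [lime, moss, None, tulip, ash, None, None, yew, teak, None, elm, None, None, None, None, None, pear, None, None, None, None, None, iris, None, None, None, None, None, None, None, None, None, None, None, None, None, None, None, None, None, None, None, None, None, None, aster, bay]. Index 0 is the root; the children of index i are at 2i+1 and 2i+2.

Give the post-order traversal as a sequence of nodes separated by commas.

Post-order visits the left subtree, then the right subtree, then the node.
At lime: go left to moss.
  At moss: go left to tulip.
    At tulip: go left to yew.
      At yew: no left child.
      At yew: go right to pear.
        pear is a leaf — visit pear.
      Visit yew.
    At tulip: go right to teak.
      teak is a leaf — visit teak.
    Visit tulip.
  At moss: go right to ash.
    At ash: no left child.
    At ash: go right to elm.
      At elm: no left child.
      At elm: go right to iris.
        At iris: go left to aster.
          aster is a leaf — visit aster.
        At iris: go right to bay.
          bay is a leaf — visit bay.
        Visit iris.
      Visit elm.
    Visit ash.
  Visit moss.
At lime: no right child.
Visit lime.

pear, yew, teak, tulip, aster, bay, iris, elm, ash, moss, lime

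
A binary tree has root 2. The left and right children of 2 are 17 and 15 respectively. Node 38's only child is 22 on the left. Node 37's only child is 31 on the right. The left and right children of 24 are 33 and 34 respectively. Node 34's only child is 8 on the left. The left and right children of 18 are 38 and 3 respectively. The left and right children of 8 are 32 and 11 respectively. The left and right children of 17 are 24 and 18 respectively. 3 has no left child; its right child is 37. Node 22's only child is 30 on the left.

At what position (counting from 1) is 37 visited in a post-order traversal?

Post-order visits the left subtree, then the right subtree, then the node.
At 2: go left to 17.
  At 17: go left to 24.
    At 24: go left to 33.
      33 is a leaf — visit 33.
    At 24: go right to 34.
      At 34: go left to 8.
        At 8: go left to 32.
          32 is a leaf — visit 32.
        At 8: go right to 11.
          11 is a leaf — visit 11.
        Visit 8.
      At 34: no right child.
      Visit 34.
    Visit 24.
  At 17: go right to 18.
    At 18: go left to 38.
      At 38: go left to 22.
        At 22: go left to 30.
          30 is a leaf — visit 30.
        At 22: no right child.
        Visit 22.
      At 38: no right child.
      Visit 38.
    At 18: go right to 3.
      At 3: no left child.
      At 3: go right to 37.
        At 37: no left child.
        At 37: go right to 31.
          31 is a leaf — visit 31.
        Visit 37.
      Visit 3.
    Visit 18.
  Visit 17.
At 2: go right to 15.
  15 is a leaf — visit 15.
Visit 2.
Full post-order sequence: 33, 32, 11, 8, 34, 24, 30, 22, 38, 31, 37, 3, 18, 17, 15, 2.

11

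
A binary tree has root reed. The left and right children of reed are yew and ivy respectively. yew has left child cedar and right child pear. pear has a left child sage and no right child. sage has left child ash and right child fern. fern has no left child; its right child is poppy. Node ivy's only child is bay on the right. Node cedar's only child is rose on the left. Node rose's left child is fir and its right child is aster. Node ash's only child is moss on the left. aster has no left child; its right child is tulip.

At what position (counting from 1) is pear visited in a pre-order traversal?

8

Pre-order visits the node, then its left subtree, then its right subtree.
Visit reed.
At reed: go left to yew.
  Visit yew.
  At yew: go left to cedar.
    Visit cedar.
    At cedar: go left to rose.
      Visit rose.
      At rose: go left to fir.
        fir is a leaf — visit fir.
      At rose: go right to aster.
        Visit aster.
        At aster: no left child.
        At aster: go right to tulip.
          tulip is a leaf — visit tulip.
    At cedar: no right child.
  At yew: go right to pear.
    Visit pear.
    At pear: go left to sage.
      Visit sage.
      At sage: go left to ash.
        Visit ash.
        At ash: go left to moss.
          moss is a leaf — visit moss.
        At ash: no right child.
      At sage: go right to fern.
        Visit fern.
        At fern: no left child.
        At fern: go right to poppy.
          poppy is a leaf — visit poppy.
    At pear: no right child.
At reed: go right to ivy.
  Visit ivy.
  At ivy: no left child.
  At ivy: go right to bay.
    bay is a leaf — visit bay.
Full pre-order sequence: reed, yew, cedar, rose, fir, aster, tulip, pear, sage, ash, moss, fern, poppy, ivy, bay.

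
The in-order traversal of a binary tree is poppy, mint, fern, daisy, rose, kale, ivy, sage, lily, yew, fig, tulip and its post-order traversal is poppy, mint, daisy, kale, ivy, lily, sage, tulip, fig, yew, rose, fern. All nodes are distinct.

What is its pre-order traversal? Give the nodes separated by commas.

The last element of post-order is the root; it splits in-order into left and right subtrees.
Root fern: left subtree has 2 nodes {poppy, mint}, right has 9 {daisy, rose, kale, ivy, sage, lily, yew, fig, tulip}.
  Root mint: left subtree has 1 node {poppy}, right has 0 { }.
  Root rose: left subtree has 1 node {daisy}, right has 7 {kale, ivy, sage, lily, yew, fig, tulip}.
    Root yew: left subtree has 4 nodes {kale, ivy, sage, lily}, right has 2 {fig, tulip}.
      Root sage: left subtree has 2 nodes {kale, ivy}, right has 1 {lily}.
        Root ivy: left subtree has 1 node {kale}, right has 0 { }.
      Root fig: left subtree has 0 nodes { }, right has 1 {tulip}.

fern, mint, poppy, rose, daisy, yew, sage, ivy, kale, lily, fig, tulip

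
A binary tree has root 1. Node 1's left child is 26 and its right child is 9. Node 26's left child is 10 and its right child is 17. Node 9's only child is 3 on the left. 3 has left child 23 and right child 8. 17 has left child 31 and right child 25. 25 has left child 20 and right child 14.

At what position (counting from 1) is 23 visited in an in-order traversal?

9

In-order visits the left subtree, then the node, then the right subtree.
At 1: go left to 26.
  At 26: go left to 10.
    10 is a leaf — visit 10.
  Visit 26.
  At 26: go right to 17.
    At 17: go left to 31.
      31 is a leaf — visit 31.
    Visit 17.
    At 17: go right to 25.
      At 25: go left to 20.
        20 is a leaf — visit 20.
      Visit 25.
      At 25: go right to 14.
        14 is a leaf — visit 14.
Visit 1.
At 1: go right to 9.
  At 9: go left to 3.
    At 3: go left to 23.
      23 is a leaf — visit 23.
    Visit 3.
    At 3: go right to 8.
      8 is a leaf — visit 8.
  Visit 9.
  At 9: no right child.
Full in-order sequence: 10, 26, 31, 17, 20, 25, 14, 1, 23, 3, 8, 9.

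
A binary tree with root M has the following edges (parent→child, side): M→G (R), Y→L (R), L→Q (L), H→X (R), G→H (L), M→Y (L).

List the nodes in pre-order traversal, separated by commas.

Pre-order visits the node, then its left subtree, then its right subtree.
Visit M.
At M: go left to Y.
  Visit Y.
  At Y: no left child.
  At Y: go right to L.
    Visit L.
    At L: go left to Q.
      Q is a leaf — visit Q.
    At L: no right child.
At M: go right to G.
  Visit G.
  At G: go left to H.
    Visit H.
    At H: no left child.
    At H: go right to X.
      X is a leaf — visit X.
  At G: no right child.

M, Y, L, Q, G, H, X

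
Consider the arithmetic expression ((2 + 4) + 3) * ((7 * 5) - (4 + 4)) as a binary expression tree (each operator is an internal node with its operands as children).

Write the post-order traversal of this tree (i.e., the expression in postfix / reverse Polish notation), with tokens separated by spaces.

Post-order on an expression tree gives postfix notation: for each operator, emit left operand, right operand, then the operator.

2 4 + 3 + 7 5 * 4 4 + - *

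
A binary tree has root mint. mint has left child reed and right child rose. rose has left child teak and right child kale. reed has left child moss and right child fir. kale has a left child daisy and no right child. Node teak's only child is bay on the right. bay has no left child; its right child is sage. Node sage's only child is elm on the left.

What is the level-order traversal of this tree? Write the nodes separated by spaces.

mint reed rose moss fir teak kale bay daisy sage elm

Level-order visits nodes level by level from the root, left to right within each level.
Level 0: mint
Level 1: reed, rose
Level 2: moss, fir, teak, kale
Level 3: bay, daisy
Level 4: sage
Level 5: elm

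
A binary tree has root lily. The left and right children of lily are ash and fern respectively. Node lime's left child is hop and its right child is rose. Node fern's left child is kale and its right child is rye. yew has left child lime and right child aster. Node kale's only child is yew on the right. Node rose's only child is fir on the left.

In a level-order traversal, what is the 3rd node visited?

fern

Level-order visits nodes level by level from the root, left to right within each level.
Level 0: lily
Level 1: ash, fern
Level 2: kale, rye
Level 3: yew
Level 4: lime, aster
Level 5: hop, rose
Level 6: fir
Full level-order sequence: lily, ash, fern, kale, rye, yew, lime, aster, hop, rose, fir.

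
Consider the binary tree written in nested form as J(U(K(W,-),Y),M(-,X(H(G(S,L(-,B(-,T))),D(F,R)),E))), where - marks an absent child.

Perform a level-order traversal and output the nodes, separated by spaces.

J U M K Y X W H E G D S L F R B T

Level-order visits nodes level by level from the root, left to right within each level.
Level 0: J
Level 1: U, M
Level 2: K, Y, X
Level 3: W, H, E
Level 4: G, D
Level 5: S, L, F, R
Level 6: B
Level 7: T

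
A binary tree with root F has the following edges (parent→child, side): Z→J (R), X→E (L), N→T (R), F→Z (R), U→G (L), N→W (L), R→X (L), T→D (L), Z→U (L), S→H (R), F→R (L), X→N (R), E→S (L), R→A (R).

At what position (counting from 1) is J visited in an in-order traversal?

In-order visits the left subtree, then the node, then the right subtree.
At F: go left to R.
  At R: go left to X.
    At X: go left to E.
      At E: go left to S.
        At S: no left child.
        Visit S.
        At S: go right to H.
          H is a leaf — visit H.
      Visit E.
      At E: no right child.
    Visit X.
    At X: go right to N.
      At N: go left to W.
        W is a leaf — visit W.
      Visit N.
      At N: go right to T.
        At T: go left to D.
          D is a leaf — visit D.
        Visit T.
        At T: no right child.
  Visit R.
  At R: go right to A.
    A is a leaf — visit A.
Visit F.
At F: go right to Z.
  At Z: go left to U.
    At U: go left to G.
      G is a leaf — visit G.
    Visit U.
    At U: no right child.
  Visit Z.
  At Z: go right to J.
    J is a leaf — visit J.
Full in-order sequence: S, H, E, X, W, N, D, T, R, A, F, G, U, Z, J.

15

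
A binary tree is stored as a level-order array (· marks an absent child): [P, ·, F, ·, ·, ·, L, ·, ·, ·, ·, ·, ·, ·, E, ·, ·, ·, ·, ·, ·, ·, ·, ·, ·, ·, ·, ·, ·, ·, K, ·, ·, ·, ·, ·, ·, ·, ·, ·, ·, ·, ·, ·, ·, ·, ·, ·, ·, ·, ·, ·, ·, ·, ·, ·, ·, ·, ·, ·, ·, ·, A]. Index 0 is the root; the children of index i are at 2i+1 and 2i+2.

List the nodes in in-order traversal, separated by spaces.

P F L E K A

In-order visits the left subtree, then the node, then the right subtree.
At P: no left child.
Visit P.
At P: go right to F.
  At F: no left child.
  Visit F.
  At F: go right to L.
    At L: no left child.
    Visit L.
    At L: go right to E.
      At E: no left child.
      Visit E.
      At E: go right to K.
        At K: no left child.
        Visit K.
        At K: go right to A.
          A is a leaf — visit A.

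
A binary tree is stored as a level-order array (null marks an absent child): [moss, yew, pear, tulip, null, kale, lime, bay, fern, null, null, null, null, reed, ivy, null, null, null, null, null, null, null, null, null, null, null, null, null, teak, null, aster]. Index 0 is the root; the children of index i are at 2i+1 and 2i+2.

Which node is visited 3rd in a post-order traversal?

Post-order visits the left subtree, then the right subtree, then the node.
At moss: go left to yew.
  At yew: go left to tulip.
    At tulip: go left to bay.
      bay is a leaf — visit bay.
    At tulip: go right to fern.
      fern is a leaf — visit fern.
    Visit tulip.
  At yew: no right child.
  Visit yew.
At moss: go right to pear.
  At pear: go left to kale.
    kale is a leaf — visit kale.
  At pear: go right to lime.
    At lime: go left to reed.
      At reed: no left child.
      At reed: go right to teak.
        teak is a leaf — visit teak.
      Visit reed.
    At lime: go right to ivy.
      At ivy: no left child.
      At ivy: go right to aster.
        aster is a leaf — visit aster.
      Visit ivy.
    Visit lime.
  Visit pear.
Visit moss.
Full post-order sequence: bay, fern, tulip, yew, kale, teak, reed, aster, ivy, lime, pear, moss.

tulip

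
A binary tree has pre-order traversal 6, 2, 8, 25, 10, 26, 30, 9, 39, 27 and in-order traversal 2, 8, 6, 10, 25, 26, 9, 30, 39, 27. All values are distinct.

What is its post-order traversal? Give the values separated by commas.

The first element of pre-order is the root; it splits in-order into left and right subtrees.
Root 6: left subtree has 2 nodes {2, 8}, right has 7 {10, 25, 26, 9, 30, 39, 27}.
  Root 2: left subtree has 0 nodes { }, right has 1 {8}.
  Root 25: left subtree has 1 node {10}, right has 5 {26, 9, 30, 39, 27}.
    Root 26: left subtree has 0 nodes { }, right has 4 {9, 30, 39, 27}.
      Root 30: left subtree has 1 node {9}, right has 2 {39, 27}.
        Root 39: left subtree has 0 nodes { }, right has 1 {27}.

8, 2, 10, 9, 27, 39, 30, 26, 25, 6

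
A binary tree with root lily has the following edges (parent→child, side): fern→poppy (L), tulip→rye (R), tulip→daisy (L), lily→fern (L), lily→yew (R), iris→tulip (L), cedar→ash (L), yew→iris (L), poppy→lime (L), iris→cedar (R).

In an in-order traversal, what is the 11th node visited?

yew

In-order visits the left subtree, then the node, then the right subtree.
At lily: go left to fern.
  At fern: go left to poppy.
    At poppy: go left to lime.
      lime is a leaf — visit lime.
    Visit poppy.
    At poppy: no right child.
  Visit fern.
  At fern: no right child.
Visit lily.
At lily: go right to yew.
  At yew: go left to iris.
    At iris: go left to tulip.
      At tulip: go left to daisy.
        daisy is a leaf — visit daisy.
      Visit tulip.
      At tulip: go right to rye.
        rye is a leaf — visit rye.
    Visit iris.
    At iris: go right to cedar.
      At cedar: go left to ash.
        ash is a leaf — visit ash.
      Visit cedar.
      At cedar: no right child.
  Visit yew.
  At yew: no right child.
Full in-order sequence: lime, poppy, fern, lily, daisy, tulip, rye, iris, ash, cedar, yew.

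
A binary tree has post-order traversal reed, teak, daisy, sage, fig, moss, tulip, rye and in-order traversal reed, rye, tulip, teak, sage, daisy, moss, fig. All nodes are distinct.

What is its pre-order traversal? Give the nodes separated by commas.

rye, reed, tulip, moss, sage, teak, daisy, fig

The last element of post-order is the root; it splits in-order into left and right subtrees.
Root rye: left subtree has 1 node {reed}, right has 6 {tulip, teak, sage, daisy, moss, fig}.
  Root tulip: left subtree has 0 nodes { }, right has 5 {teak, sage, daisy, moss, fig}.
    Root moss: left subtree has 3 nodes {teak, sage, daisy}, right has 1 {fig}.
      Root sage: left subtree has 1 node {teak}, right has 1 {daisy}.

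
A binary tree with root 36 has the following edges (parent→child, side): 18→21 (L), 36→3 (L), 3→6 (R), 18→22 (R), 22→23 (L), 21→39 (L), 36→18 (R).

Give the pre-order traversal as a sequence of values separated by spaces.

Pre-order visits the node, then its left subtree, then its right subtree.
Visit 36.
At 36: go left to 3.
  Visit 3.
  At 3: no left child.
  At 3: go right to 6.
    6 is a leaf — visit 6.
At 36: go right to 18.
  Visit 18.
  At 18: go left to 21.
    Visit 21.
    At 21: go left to 39.
      39 is a leaf — visit 39.
    At 21: no right child.
  At 18: go right to 22.
    Visit 22.
    At 22: go left to 23.
      23 is a leaf — visit 23.
    At 22: no right child.

36 3 6 18 21 39 22 23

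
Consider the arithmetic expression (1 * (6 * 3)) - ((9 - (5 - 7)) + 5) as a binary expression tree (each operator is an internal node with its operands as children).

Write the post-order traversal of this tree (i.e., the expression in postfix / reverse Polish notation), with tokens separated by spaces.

Post-order on an expression tree gives postfix notation: for each operator, emit left operand, right operand, then the operator.

1 6 3 * * 9 5 7 - - 5 + -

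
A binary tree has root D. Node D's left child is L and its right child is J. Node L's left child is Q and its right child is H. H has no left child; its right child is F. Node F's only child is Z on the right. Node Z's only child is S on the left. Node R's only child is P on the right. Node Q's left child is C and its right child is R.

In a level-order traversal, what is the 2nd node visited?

L

Level-order visits nodes level by level from the root, left to right within each level.
Level 0: D
Level 1: L, J
Level 2: Q, H
Level 3: C, R, F
Level 4: P, Z
Level 5: S
Full level-order sequence: D, L, J, Q, H, C, R, F, P, Z, S.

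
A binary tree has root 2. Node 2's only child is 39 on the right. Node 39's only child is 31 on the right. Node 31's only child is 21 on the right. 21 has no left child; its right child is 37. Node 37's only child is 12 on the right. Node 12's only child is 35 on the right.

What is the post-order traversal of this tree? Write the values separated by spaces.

Post-order visits the left subtree, then the right subtree, then the node.
At 2: no left child.
At 2: go right to 39.
  At 39: no left child.
  At 39: go right to 31.
    At 31: no left child.
    At 31: go right to 21.
      At 21: no left child.
      At 21: go right to 37.
        At 37: no left child.
        At 37: go right to 12.
          At 12: no left child.
          At 12: go right to 35.
            35 is a leaf — visit 35.
          Visit 12.
        Visit 37.
      Visit 21.
    Visit 31.
  Visit 39.
Visit 2.

35 12 37 21 31 39 2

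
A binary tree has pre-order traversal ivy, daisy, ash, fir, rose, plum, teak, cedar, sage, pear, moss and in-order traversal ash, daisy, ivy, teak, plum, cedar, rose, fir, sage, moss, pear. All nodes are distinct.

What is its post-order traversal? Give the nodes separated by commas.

ash, daisy, teak, cedar, plum, rose, moss, pear, sage, fir, ivy

The first element of pre-order is the root; it splits in-order into left and right subtrees.
Root ivy: left subtree has 2 nodes {ash, daisy}, right has 8 {teak, plum, cedar, rose, fir, sage, moss, pear}.
  Root daisy: left subtree has 1 node {ash}, right has 0 { }.
  Root fir: left subtree has 4 nodes {teak, plum, cedar, rose}, right has 3 {sage, moss, pear}.
    Root rose: left subtree has 3 nodes {teak, plum, cedar}, right has 0 { }.
      Root plum: left subtree has 1 node {teak}, right has 1 {cedar}.
    Root sage: left subtree has 0 nodes { }, right has 2 {moss, pear}.
      Root pear: left subtree has 1 node {moss}, right has 0 { }.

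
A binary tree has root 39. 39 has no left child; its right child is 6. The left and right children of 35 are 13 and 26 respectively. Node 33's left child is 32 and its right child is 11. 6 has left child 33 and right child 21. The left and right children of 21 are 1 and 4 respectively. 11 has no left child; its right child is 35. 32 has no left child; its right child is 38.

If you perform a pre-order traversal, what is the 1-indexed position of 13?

8

Pre-order visits the node, then its left subtree, then its right subtree.
Visit 39.
At 39: no left child.
At 39: go right to 6.
  Visit 6.
  At 6: go left to 33.
    Visit 33.
    At 33: go left to 32.
      Visit 32.
      At 32: no left child.
      At 32: go right to 38.
        38 is a leaf — visit 38.
    At 33: go right to 11.
      Visit 11.
      At 11: no left child.
      At 11: go right to 35.
        Visit 35.
        At 35: go left to 13.
          13 is a leaf — visit 13.
        At 35: go right to 26.
          26 is a leaf — visit 26.
  At 6: go right to 21.
    Visit 21.
    At 21: go left to 1.
      1 is a leaf — visit 1.
    At 21: go right to 4.
      4 is a leaf — visit 4.
Full pre-order sequence: 39, 6, 33, 32, 38, 11, 35, 13, 26, 21, 1, 4.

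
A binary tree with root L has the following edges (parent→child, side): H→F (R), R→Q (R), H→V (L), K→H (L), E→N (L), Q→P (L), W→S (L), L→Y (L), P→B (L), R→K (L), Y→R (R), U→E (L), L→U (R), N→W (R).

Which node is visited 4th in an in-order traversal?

F

In-order visits the left subtree, then the node, then the right subtree.
At L: go left to Y.
  At Y: no left child.
  Visit Y.
  At Y: go right to R.
    At R: go left to K.
      At K: go left to H.
        At H: go left to V.
          V is a leaf — visit V.
        Visit H.
        At H: go right to F.
          F is a leaf — visit F.
      Visit K.
      At K: no right child.
    Visit R.
    At R: go right to Q.
      At Q: go left to P.
        At P: go left to B.
          B is a leaf — visit B.
        Visit P.
        At P: no right child.
      Visit Q.
      At Q: no right child.
Visit L.
At L: go right to U.
  At U: go left to E.
    At E: go left to N.
      At N: no left child.
      Visit N.
      At N: go right to W.
        At W: go left to S.
          S is a leaf — visit S.
        Visit W.
        At W: no right child.
    Visit E.
    At E: no right child.
  Visit U.
  At U: no right child.
Full in-order sequence: Y, V, H, F, K, R, B, P, Q, L, N, S, W, E, U.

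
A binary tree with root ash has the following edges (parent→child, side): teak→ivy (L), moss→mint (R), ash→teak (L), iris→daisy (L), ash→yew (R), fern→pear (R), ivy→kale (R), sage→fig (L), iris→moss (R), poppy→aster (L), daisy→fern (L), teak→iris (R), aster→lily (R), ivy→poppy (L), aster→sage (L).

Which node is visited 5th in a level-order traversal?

iris

Level-order visits nodes level by level from the root, left to right within each level.
Level 0: ash
Level 1: teak, yew
Level 2: ivy, iris
Level 3: poppy, kale, daisy, moss
Level 4: aster, fern, mint
Level 5: sage, lily, pear
Level 6: fig
Full level-order sequence: ash, teak, yew, ivy, iris, poppy, kale, daisy, moss, aster, fern, mint, sage, lily, pear, fig.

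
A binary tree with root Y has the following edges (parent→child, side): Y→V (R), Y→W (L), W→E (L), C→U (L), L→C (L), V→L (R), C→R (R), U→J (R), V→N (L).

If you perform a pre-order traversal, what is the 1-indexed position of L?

Pre-order visits the node, then its left subtree, then its right subtree.
Visit Y.
At Y: go left to W.
  Visit W.
  At W: go left to E.
    E is a leaf — visit E.
  At W: no right child.
At Y: go right to V.
  Visit V.
  At V: go left to N.
    N is a leaf — visit N.
  At V: go right to L.
    Visit L.
    At L: go left to C.
      Visit C.
      At C: go left to U.
        Visit U.
        At U: no left child.
        At U: go right to J.
          J is a leaf — visit J.
      At C: go right to R.
        R is a leaf — visit R.
    At L: no right child.
Full pre-order sequence: Y, W, E, V, N, L, C, U, J, R.

6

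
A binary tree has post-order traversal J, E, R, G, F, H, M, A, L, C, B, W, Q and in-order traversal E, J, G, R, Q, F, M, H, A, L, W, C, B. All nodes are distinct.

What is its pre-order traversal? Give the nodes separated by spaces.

Q G E J R W L A M F H B C

The last element of post-order is the root; it splits in-order into left and right subtrees.
Root Q: left subtree has 4 nodes {E, J, G, R}, right has 8 {F, M, H, A, L, W, C, B}.
  Root G: left subtree has 2 nodes {E, J}, right has 1 {R}.
    Root E: left subtree has 0 nodes { }, right has 1 {J}.
  Root W: left subtree has 5 nodes {F, M, H, A, L}, right has 2 {C, B}.
    Root L: left subtree has 4 nodes {F, M, H, A}, right has 0 { }.
      Root A: left subtree has 3 nodes {F, M, H}, right has 0 { }.
        Root M: left subtree has 1 node {F}, right has 1 {H}.
    Root B: left subtree has 1 node {C}, right has 0 { }.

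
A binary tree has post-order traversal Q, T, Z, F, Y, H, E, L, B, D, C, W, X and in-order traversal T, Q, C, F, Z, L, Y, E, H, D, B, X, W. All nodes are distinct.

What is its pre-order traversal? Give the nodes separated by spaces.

The last element of post-order is the root; it splits in-order into left and right subtrees.
Root X: left subtree has 11 nodes {T, Q, C, F, Z, L, Y, E, H, D, B}, right has 1 {W}.
  Root C: left subtree has 2 nodes {T, Q}, right has 8 {F, Z, L, Y, E, H, D, B}.
    Root T: left subtree has 0 nodes { }, right has 1 {Q}.
    Root D: left subtree has 6 nodes {F, Z, L, Y, E, H}, right has 1 {B}.
      Root L: left subtree has 2 nodes {F, Z}, right has 3 {Y, E, H}.
        Root F: left subtree has 0 nodes { }, right has 1 {Z}.
        Root E: left subtree has 1 node {Y}, right has 1 {H}.

X C T Q D L F Z E Y H B W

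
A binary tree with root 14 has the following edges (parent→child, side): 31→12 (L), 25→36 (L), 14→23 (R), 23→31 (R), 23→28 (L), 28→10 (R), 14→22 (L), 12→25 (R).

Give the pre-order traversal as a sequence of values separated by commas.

14, 22, 23, 28, 10, 31, 12, 25, 36

Pre-order visits the node, then its left subtree, then its right subtree.
Visit 14.
At 14: go left to 22.
  22 is a leaf — visit 22.
At 14: go right to 23.
  Visit 23.
  At 23: go left to 28.
    Visit 28.
    At 28: no left child.
    At 28: go right to 10.
      10 is a leaf — visit 10.
  At 23: go right to 31.
    Visit 31.
    At 31: go left to 12.
      Visit 12.
      At 12: no left child.
      At 12: go right to 25.
        Visit 25.
        At 25: go left to 36.
          36 is a leaf — visit 36.
        At 25: no right child.
    At 31: no right child.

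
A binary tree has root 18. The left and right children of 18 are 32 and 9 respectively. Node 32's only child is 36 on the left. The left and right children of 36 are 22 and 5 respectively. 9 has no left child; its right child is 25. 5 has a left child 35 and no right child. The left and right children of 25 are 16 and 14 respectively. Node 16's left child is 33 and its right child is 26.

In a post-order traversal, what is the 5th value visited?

Post-order visits the left subtree, then the right subtree, then the node.
At 18: go left to 32.
  At 32: go left to 36.
    At 36: go left to 22.
      22 is a leaf — visit 22.
    At 36: go right to 5.
      At 5: go left to 35.
        35 is a leaf — visit 35.
      At 5: no right child.
      Visit 5.
    Visit 36.
  At 32: no right child.
  Visit 32.
At 18: go right to 9.
  At 9: no left child.
  At 9: go right to 25.
    At 25: go left to 16.
      At 16: go left to 33.
        33 is a leaf — visit 33.
      At 16: go right to 26.
        26 is a leaf — visit 26.
      Visit 16.
    At 25: go right to 14.
      14 is a leaf — visit 14.
    Visit 25.
  Visit 9.
Visit 18.
Full post-order sequence: 22, 35, 5, 36, 32, 33, 26, 16, 14, 25, 9, 18.

32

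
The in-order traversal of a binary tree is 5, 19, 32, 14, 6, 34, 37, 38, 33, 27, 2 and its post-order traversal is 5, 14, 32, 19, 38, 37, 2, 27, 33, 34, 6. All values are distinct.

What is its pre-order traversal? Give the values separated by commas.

6, 19, 5, 32, 14, 34, 33, 37, 38, 27, 2

The last element of post-order is the root; it splits in-order into left and right subtrees.
Root 6: left subtree has 4 nodes {5, 19, 32, 14}, right has 6 {34, 37, 38, 33, 27, 2}.
  Root 19: left subtree has 1 node {5}, right has 2 {32, 14}.
    Root 32: left subtree has 0 nodes { }, right has 1 {14}.
  Root 34: left subtree has 0 nodes { }, right has 5 {37, 38, 33, 27, 2}.
    Root 33: left subtree has 2 nodes {37, 38}, right has 2 {27, 2}.
      Root 37: left subtree has 0 nodes { }, right has 1 {38}.
      Root 27: left subtree has 0 nodes { }, right has 1 {2}.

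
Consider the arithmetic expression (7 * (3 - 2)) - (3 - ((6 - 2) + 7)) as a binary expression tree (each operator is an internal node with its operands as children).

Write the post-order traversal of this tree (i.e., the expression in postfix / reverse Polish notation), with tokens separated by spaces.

Post-order on an expression tree gives postfix notation: for each operator, emit left operand, right operand, then the operator.

7 3 2 - * 3 6 2 - 7 + - -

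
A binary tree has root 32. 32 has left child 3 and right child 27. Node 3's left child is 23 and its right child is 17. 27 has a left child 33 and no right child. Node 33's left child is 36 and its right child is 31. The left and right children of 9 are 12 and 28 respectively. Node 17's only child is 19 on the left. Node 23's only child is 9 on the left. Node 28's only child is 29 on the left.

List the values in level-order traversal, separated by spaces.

32 3 27 23 17 33 9 19 36 31 12 28 29

Level-order visits nodes level by level from the root, left to right within each level.
Level 0: 32
Level 1: 3, 27
Level 2: 23, 17, 33
Level 3: 9, 19, 36, 31
Level 4: 12, 28
Level 5: 29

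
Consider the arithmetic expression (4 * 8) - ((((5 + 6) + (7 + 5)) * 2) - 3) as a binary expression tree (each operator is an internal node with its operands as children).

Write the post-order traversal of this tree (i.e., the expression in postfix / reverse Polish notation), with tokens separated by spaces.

4 8 * 5 6 + 7 5 + + 2 * 3 - -

Post-order on an expression tree gives postfix notation: for each operator, emit left operand, right operand, then the operator.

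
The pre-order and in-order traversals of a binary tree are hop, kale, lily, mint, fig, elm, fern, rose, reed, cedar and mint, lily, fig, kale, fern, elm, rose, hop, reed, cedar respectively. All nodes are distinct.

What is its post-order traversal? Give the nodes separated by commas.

mint, fig, lily, fern, rose, elm, kale, cedar, reed, hop

The first element of pre-order is the root; it splits in-order into left and right subtrees.
Root hop: left subtree has 7 nodes {mint, lily, fig, kale, fern, elm, rose}, right has 2 {reed, cedar}.
  Root kale: left subtree has 3 nodes {mint, lily, fig}, right has 3 {fern, elm, rose}.
    Root lily: left subtree has 1 node {mint}, right has 1 {fig}.
    Root elm: left subtree has 1 node {fern}, right has 1 {rose}.
  Root reed: left subtree has 0 nodes { }, right has 1 {cedar}.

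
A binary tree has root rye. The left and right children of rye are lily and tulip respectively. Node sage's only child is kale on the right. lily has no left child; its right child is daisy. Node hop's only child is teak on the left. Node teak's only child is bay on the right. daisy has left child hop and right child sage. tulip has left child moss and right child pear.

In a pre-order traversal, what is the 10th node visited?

moss

Pre-order visits the node, then its left subtree, then its right subtree.
Visit rye.
At rye: go left to lily.
  Visit lily.
  At lily: no left child.
  At lily: go right to daisy.
    Visit daisy.
    At daisy: go left to hop.
      Visit hop.
      At hop: go left to teak.
        Visit teak.
        At teak: no left child.
        At teak: go right to bay.
          bay is a leaf — visit bay.
      At hop: no right child.
    At daisy: go right to sage.
      Visit sage.
      At sage: no left child.
      At sage: go right to kale.
        kale is a leaf — visit kale.
At rye: go right to tulip.
  Visit tulip.
  At tulip: go left to moss.
    moss is a leaf — visit moss.
  At tulip: go right to pear.
    pear is a leaf — visit pear.
Full pre-order sequence: rye, lily, daisy, hop, teak, bay, sage, kale, tulip, moss, pear.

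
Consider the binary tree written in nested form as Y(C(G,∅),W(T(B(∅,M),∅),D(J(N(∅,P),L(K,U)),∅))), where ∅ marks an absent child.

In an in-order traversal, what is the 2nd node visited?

In-order visits the left subtree, then the node, then the right subtree.
At Y: go left to C.
  At C: go left to G.
    G is a leaf — visit G.
  Visit C.
  At C: no right child.
Visit Y.
At Y: go right to W.
  At W: go left to T.
    At T: go left to B.
      At B: no left child.
      Visit B.
      At B: go right to M.
        M is a leaf — visit M.
    Visit T.
    At T: no right child.
  Visit W.
  At W: go right to D.
    At D: go left to J.
      At J: go left to N.
        At N: no left child.
        Visit N.
        At N: go right to P.
          P is a leaf — visit P.
      Visit J.
      At J: go right to L.
        At L: go left to K.
          K is a leaf — visit K.
        Visit L.
        At L: go right to U.
          U is a leaf — visit U.
    Visit D.
    At D: no right child.
Full in-order sequence: G, C, Y, B, M, T, W, N, P, J, K, L, U, D.

C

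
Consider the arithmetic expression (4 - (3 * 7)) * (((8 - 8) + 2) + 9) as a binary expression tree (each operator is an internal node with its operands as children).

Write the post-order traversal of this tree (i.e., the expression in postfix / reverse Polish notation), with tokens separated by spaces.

4 3 7 * - 8 8 - 2 + 9 + *

Post-order on an expression tree gives postfix notation: for each operator, emit left operand, right operand, then the operator.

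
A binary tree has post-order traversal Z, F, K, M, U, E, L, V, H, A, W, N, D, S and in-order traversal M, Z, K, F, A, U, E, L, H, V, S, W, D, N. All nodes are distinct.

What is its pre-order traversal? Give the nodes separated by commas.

S, A, M, K, Z, F, H, L, E, U, V, D, W, N

The last element of post-order is the root; it splits in-order into left and right subtrees.
Root S: left subtree has 10 nodes {M, Z, K, F, A, U, E, L, H, V}, right has 3 {W, D, N}.
  Root A: left subtree has 4 nodes {M, Z, K, F}, right has 5 {U, E, L, H, V}.
    Root M: left subtree has 0 nodes { }, right has 3 {Z, K, F}.
      Root K: left subtree has 1 node {Z}, right has 1 {F}.
    Root H: left subtree has 3 nodes {U, E, L}, right has 1 {V}.
      Root L: left subtree has 2 nodes {U, E}, right has 0 { }.
        Root E: left subtree has 1 node {U}, right has 0 { }.
  Root D: left subtree has 1 node {W}, right has 1 {N}.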